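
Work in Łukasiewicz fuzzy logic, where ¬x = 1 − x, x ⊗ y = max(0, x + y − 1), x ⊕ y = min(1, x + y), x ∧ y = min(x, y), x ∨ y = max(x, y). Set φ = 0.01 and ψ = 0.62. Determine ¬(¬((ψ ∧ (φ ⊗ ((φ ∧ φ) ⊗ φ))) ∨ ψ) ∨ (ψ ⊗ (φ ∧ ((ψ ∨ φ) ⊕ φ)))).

0.62

φ ∧ φ = min(0.01, 0.01) = 0.01
(φ ∧ φ) ⊗ φ = max(0, 0.01 + 0.01 − 1) = max(0, -0.98) = 0.00
φ ⊗ ((φ ∧ φ) ⊗ φ) = max(0, 0.01 + 0.00 − 1) = max(0, -0.99) = 0.00
ψ ∧ (φ ⊗ ((φ ∧ φ) ⊗ φ)) = min(0.62, 0.00) = 0.00
(ψ ∧ (φ ⊗ ((φ ∧ φ) ⊗ φ))) ∨ ψ = max(0.00, 0.62) = 0.62
¬((ψ ∧ (φ ⊗ ((φ ∧ φ) ⊗ φ))) ∨ ψ) = 1 − 0.62 = 0.38
ψ ∨ φ = max(0.62, 0.01) = 0.62
(ψ ∨ φ) ⊕ φ = min(1, 0.62 + 0.01) = min(1, 0.63) = 0.63
φ ∧ ((ψ ∨ φ) ⊕ φ) = min(0.01, 0.63) = 0.01
ψ ⊗ (φ ∧ ((ψ ∨ φ) ⊕ φ)) = max(0, 0.62 + 0.01 − 1) = max(0, -0.37) = 0.00
¬((ψ ∧ (φ ⊗ ((φ ∧ φ) ⊗ φ))) ∨ ψ) ∨ (ψ ⊗ (φ ∧ ((ψ ∨ φ) ⊕ φ))) = max(0.38, 0.00) = 0.38
¬(¬((ψ ∧ (φ ⊗ ((φ ∧ φ) ⊗ φ))) ∨ ψ) ∨ (ψ ⊗ (φ ∧ ((ψ ∨ φ) ⊕ φ)))) = 1 − 0.38 = 0.62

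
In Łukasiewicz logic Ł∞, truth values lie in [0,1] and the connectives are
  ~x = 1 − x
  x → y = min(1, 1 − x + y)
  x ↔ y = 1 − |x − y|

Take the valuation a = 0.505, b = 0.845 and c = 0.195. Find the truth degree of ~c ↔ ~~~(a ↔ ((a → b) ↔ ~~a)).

~c = 1 − 0.195 = 0.805
a → b = min(1, 1 − 0.505 + 0.845) = min(1, 1.340) = 1.000
~a = 1 − 0.505 = 0.495
~~a = 1 − 0.495 = 0.505
(a → b) ↔ ~~a = 1 − |1.000 − 0.505| = 1 − 0.495 = 0.505
a ↔ ((a → b) ↔ ~~a) = 1 − |0.505 − 0.505| = 1 − 0.000 = 1.000
~(a ↔ ((a → b) ↔ ~~a)) = 1 − 1.000 = 0.000
~~(a ↔ ((a → b) ↔ ~~a)) = 1 − 0.000 = 1.000
~~~(a ↔ ((a → b) ↔ ~~a)) = 1 − 1.000 = 0.000
~c ↔ ~~~(a ↔ ((a → b) ↔ ~~a)) = 1 − |0.805 − 0.000| = 1 − 0.805 = 0.195

0.195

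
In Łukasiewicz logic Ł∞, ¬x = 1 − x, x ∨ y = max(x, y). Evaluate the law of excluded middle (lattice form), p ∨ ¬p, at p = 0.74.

¬p = 1 − 0.74 = 0.26
p ∨ ¬p = max(0.74, 0.26) = 0.74
(The value 0.74 < 1 shows this instance is not satisfied; not a Ł∞-tautology — its value is max(a, 1−a).)

0.74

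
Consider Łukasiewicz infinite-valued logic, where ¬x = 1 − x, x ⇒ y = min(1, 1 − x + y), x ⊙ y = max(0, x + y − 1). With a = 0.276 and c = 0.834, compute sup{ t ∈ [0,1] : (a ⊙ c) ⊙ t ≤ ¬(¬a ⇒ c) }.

a ⊙ c = max(0, 0.276 + 0.834 − 1) = max(0, 0.110) = 0.110
So the left factor is a ⊙ c = 0.110.
¬a = 1 − 0.276 = 0.724
¬a ⇒ c = min(1, 1 − 0.724 + 0.834) = min(1, 1.110) = 1.000
¬(¬a ⇒ c) = 1 − 1.000 = 0.000
So the right-hand bound is ¬(¬a ⇒ c) = 0.000.
The residuum of the Łukasiewicz t-norm gives the supremum: min(1, 1 − 0.110 + 0.000).
1 − 0.110 + 0.000 = 0.890, so t = min(1, 0.890) = 0.890.
Check: 0.110 ⊙ 0.890 = max(0, 0.000) = 0.000 ≤ 0.000.

0.890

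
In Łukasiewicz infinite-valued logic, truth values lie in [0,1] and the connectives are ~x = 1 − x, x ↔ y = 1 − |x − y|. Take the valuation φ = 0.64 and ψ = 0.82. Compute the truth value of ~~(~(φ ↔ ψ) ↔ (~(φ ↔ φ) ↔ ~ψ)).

0.36

φ ↔ ψ = 1 − |0.64 − 0.82| = 1 − 0.18 = 0.82
~(φ ↔ ψ) = 1 − 0.82 = 0.18
φ ↔ φ = 1 − |0.64 − 0.64| = 1 − 0.00 = 1.00
~(φ ↔ φ) = 1 − 1.00 = 0.00
~ψ = 1 − 0.82 = 0.18
~(φ ↔ φ) ↔ ~ψ = 1 − |0.00 − 0.18| = 1 − 0.18 = 0.82
~(φ ↔ ψ) ↔ (~(φ ↔ φ) ↔ ~ψ) = 1 − |0.18 − 0.82| = 1 − 0.64 = 0.36
~(~(φ ↔ ψ) ↔ (~(φ ↔ φ) ↔ ~ψ)) = 1 − 0.36 = 0.64
~~(~(φ ↔ ψ) ↔ (~(φ ↔ φ) ↔ ~ψ)) = 1 − 0.64 = 0.36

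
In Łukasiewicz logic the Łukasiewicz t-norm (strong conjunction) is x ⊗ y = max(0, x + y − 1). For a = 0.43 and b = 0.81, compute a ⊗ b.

0.24

a ⊗ b = max(0, 0.43 + 0.81 − 1) = max(0, 0.24) = 0.24
For comparison, the Gödel (minimum) t-norm min(x, y) would give 0.43.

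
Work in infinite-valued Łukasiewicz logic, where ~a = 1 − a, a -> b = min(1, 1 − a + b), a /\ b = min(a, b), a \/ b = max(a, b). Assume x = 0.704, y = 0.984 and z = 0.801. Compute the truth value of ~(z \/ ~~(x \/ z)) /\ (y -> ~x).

0.199

x \/ z = max(0.704, 0.801) = 0.801
~(x \/ z) = 1 − 0.801 = 0.199
~~(x \/ z) = 1 − 0.199 = 0.801
z \/ ~~(x \/ z) = max(0.801, 0.801) = 0.801
~(z \/ ~~(x \/ z)) = 1 − 0.801 = 0.199
~x = 1 − 0.704 = 0.296
y -> ~x = min(1, 1 − 0.984 + 0.296) = min(1, 0.312) = 0.312
~(z \/ ~~(x \/ z)) /\ (y -> ~x) = min(0.199, 0.312) = 0.199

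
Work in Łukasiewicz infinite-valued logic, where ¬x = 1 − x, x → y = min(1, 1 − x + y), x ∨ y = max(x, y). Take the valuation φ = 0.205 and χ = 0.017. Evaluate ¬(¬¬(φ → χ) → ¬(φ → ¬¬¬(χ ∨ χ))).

φ → χ = min(1, 1 − 0.205 + 0.017) = min(1, 0.812) = 0.812
¬(φ → χ) = 1 − 0.812 = 0.188
¬¬(φ → χ) = 1 − 0.188 = 0.812
χ ∨ χ = max(0.017, 0.017) = 0.017
¬(χ ∨ χ) = 1 − 0.017 = 0.983
¬¬(χ ∨ χ) = 1 − 0.983 = 0.017
¬¬¬(χ ∨ χ) = 1 − 0.017 = 0.983
φ → ¬¬¬(χ ∨ χ) = min(1, 1 − 0.205 + 0.983) = min(1, 1.778) = 1.000
¬(φ → ¬¬¬(χ ∨ χ)) = 1 − 1.000 = 0.000
¬¬(φ → χ) → ¬(φ → ¬¬¬(χ ∨ χ)) = min(1, 1 − 0.812 + 0.000) = min(1, 0.188) = 0.188
¬(¬¬(φ → χ) → ¬(φ → ¬¬¬(χ ∨ χ))) = 1 − 0.188 = 0.812

0.812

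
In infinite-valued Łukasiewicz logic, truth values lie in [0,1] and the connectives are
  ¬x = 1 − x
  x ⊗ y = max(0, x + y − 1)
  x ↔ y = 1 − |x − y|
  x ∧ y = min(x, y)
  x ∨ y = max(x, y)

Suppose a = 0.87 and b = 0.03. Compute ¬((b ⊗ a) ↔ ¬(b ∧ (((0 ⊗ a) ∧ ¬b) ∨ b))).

b ⊗ a = max(0, 0.03 + 0.87 − 1) = max(0, -0.10) = 0.00
0 ⊗ a = max(0, 0.00 + 0.87 − 1) = max(0, -0.13) = 0.00
¬b = 1 − 0.03 = 0.97
(0 ⊗ a) ∧ ¬b = min(0.00, 0.97) = 0.00
((0 ⊗ a) ∧ ¬b) ∨ b = max(0.00, 0.03) = 0.03
b ∧ (((0 ⊗ a) ∧ ¬b) ∨ b) = min(0.03, 0.03) = 0.03
¬(b ∧ (((0 ⊗ a) ∧ ¬b) ∨ b)) = 1 − 0.03 = 0.97
(b ⊗ a) ↔ ¬(b ∧ (((0 ⊗ a) ∧ ¬b) ∨ b)) = 1 − |0.00 − 0.97| = 1 − 0.97 = 0.03
¬((b ⊗ a) ↔ ¬(b ∧ (((0 ⊗ a) ∧ ¬b) ∨ b))) = 1 − 0.03 = 0.97

0.97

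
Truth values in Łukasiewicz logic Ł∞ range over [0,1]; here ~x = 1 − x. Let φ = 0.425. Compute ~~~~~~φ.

0.425

~φ = 1 − 0.425 = 0.575
~~φ = 1 − 0.575 = 0.425
~~~φ = 1 − 0.425 = 0.575
~~~~φ = 1 − 0.575 = 0.425
~~~~~φ = 1 − 0.425 = 0.575
~~~~~~φ = 1 − 0.575 = 0.425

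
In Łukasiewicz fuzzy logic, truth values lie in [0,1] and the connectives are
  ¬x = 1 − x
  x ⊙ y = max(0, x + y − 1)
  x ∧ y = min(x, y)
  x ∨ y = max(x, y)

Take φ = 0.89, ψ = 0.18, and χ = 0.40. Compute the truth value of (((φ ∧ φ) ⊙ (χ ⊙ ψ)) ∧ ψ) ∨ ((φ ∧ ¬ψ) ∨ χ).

φ ∧ φ = min(0.89, 0.89) = 0.89
χ ⊙ ψ = max(0, 0.40 + 0.18 − 1) = max(0, -0.42) = 0.00
(φ ∧ φ) ⊙ (χ ⊙ ψ) = max(0, 0.89 + 0.00 − 1) = max(0, -0.11) = 0.00
((φ ∧ φ) ⊙ (χ ⊙ ψ)) ∧ ψ = min(0.00, 0.18) = 0.00
¬ψ = 1 − 0.18 = 0.82
φ ∧ ¬ψ = min(0.89, 0.82) = 0.82
(φ ∧ ¬ψ) ∨ χ = max(0.82, 0.40) = 0.82
(((φ ∧ φ) ⊙ (χ ⊙ ψ)) ∧ ψ) ∨ ((φ ∧ ¬ψ) ∨ χ) = max(0.00, 0.82) = 0.82

0.82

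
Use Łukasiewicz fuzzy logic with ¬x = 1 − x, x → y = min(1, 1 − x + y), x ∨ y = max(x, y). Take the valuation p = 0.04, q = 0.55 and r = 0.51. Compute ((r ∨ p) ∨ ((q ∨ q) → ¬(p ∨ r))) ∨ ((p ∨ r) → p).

0.94

r ∨ p = max(0.51, 0.04) = 0.51
q ∨ q = max(0.55, 0.55) = 0.55
p ∨ r = max(0.04, 0.51) = 0.51
¬(p ∨ r) = 1 − 0.51 = 0.49
(q ∨ q) → ¬(p ∨ r) = min(1, 1 − 0.55 + 0.49) = min(1, 0.94) = 0.94
(r ∨ p) ∨ ((q ∨ q) → ¬(p ∨ r)) = max(0.51, 0.94) = 0.94
(p ∨ r) → p = min(1, 1 − 0.51 + 0.04) = min(1, 0.53) = 0.53
((r ∨ p) ∨ ((q ∨ q) → ¬(p ∨ r))) ∨ ((p ∨ r) → p) = max(0.94, 0.53) = 0.94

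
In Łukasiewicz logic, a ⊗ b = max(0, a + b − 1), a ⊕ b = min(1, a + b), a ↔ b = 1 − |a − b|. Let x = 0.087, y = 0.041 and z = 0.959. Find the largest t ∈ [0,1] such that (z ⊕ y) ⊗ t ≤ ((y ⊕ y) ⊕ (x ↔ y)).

1.000

z ⊕ y = min(1, 0.959 + 0.041) = min(1, 1.000) = 1.000
So the left factor is z ⊕ y = 1.000.
y ⊕ y = min(1, 0.041 + 0.041) = min(1, 0.082) = 0.082
x ↔ y = 1 − |0.087 − 0.041| = 1 − 0.046 = 0.954
(y ⊕ y) ⊕ (x ↔ y) = min(1, 0.082 + 0.954) = min(1, 1.036) = 1.000
So the right-hand bound is (y ⊕ y) ⊕ (x ↔ y) = 1.000.
The residuum of the Łukasiewicz t-norm gives the supremum: min(1, 1 − 1.000 + 1.000).
1 − 1.000 + 1.000 = 1.000, so t = min(1, 1.000) = 1.000.
Check: 1.000 ⊗ 1.000 = max(0, 1.000) = 1.000 ≤ 1.000.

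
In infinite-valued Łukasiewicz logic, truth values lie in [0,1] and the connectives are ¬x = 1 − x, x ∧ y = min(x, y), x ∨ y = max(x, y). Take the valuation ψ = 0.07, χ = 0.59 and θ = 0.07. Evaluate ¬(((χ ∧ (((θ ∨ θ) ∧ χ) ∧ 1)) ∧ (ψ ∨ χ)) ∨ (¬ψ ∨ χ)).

0.07

θ ∨ θ = max(0.07, 0.07) = 0.07
(θ ∨ θ) ∧ χ = min(0.07, 0.59) = 0.07
((θ ∨ θ) ∧ χ) ∧ 1 = min(0.07, 1.00) = 0.07
χ ∧ (((θ ∨ θ) ∧ χ) ∧ 1) = min(0.59, 0.07) = 0.07
ψ ∨ χ = max(0.07, 0.59) = 0.59
(χ ∧ (((θ ∨ θ) ∧ χ) ∧ 1)) ∧ (ψ ∨ χ) = min(0.07, 0.59) = 0.07
¬ψ = 1 − 0.07 = 0.93
¬ψ ∨ χ = max(0.93, 0.59) = 0.93
((χ ∧ (((θ ∨ θ) ∧ χ) ∧ 1)) ∧ (ψ ∨ χ)) ∨ (¬ψ ∨ χ) = max(0.07, 0.93) = 0.93
¬(((χ ∧ (((θ ∨ θ) ∧ χ) ∧ 1)) ∧ (ψ ∨ χ)) ∨ (¬ψ ∨ χ)) = 1 − 0.93 = 0.07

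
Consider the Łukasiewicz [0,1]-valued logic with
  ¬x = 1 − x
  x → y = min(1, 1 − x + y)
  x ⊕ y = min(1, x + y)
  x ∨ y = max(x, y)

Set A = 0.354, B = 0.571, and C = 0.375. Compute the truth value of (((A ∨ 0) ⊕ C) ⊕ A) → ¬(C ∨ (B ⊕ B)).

0.000

A ∨ 0 = max(0.354, 0.000) = 0.354
(A ∨ 0) ⊕ C = min(1, 0.354 + 0.375) = min(1, 0.729) = 0.729
((A ∨ 0) ⊕ C) ⊕ A = min(1, 0.729 + 0.354) = min(1, 1.083) = 1.000
B ⊕ B = min(1, 0.571 + 0.571) = min(1, 1.142) = 1.000
C ∨ (B ⊕ B) = max(0.375, 1.000) = 1.000
¬(C ∨ (B ⊕ B)) = 1 − 1.000 = 0.000
(((A ∨ 0) ⊕ C) ⊕ A) → ¬(C ∨ (B ⊕ B)) = min(1, 1 − 1.000 + 0.000) = min(1, 0.000) = 0.000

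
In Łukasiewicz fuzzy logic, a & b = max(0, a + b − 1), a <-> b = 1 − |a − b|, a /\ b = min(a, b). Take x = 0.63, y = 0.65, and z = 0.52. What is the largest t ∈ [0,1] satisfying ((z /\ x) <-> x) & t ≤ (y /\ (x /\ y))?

0.74

z /\ x = min(0.52, 0.63) = 0.52
(z /\ x) <-> x = 1 − |0.52 − 0.63| = 1 − 0.11 = 0.89
So the left factor is (z /\ x) <-> x = 0.89.
x /\ y = min(0.63, 0.65) = 0.63
y /\ (x /\ y) = min(0.65, 0.63) = 0.63
So the right-hand bound is y /\ (x /\ y) = 0.63.
The residuum of the Łukasiewicz t-norm gives the supremum: min(1, 1 − 0.89 + 0.63).
1 − 0.89 + 0.63 = 0.74, so t = min(1, 0.74) = 0.74.
Check: 0.89 & 0.74 = max(0, 0.63) = 0.63 ≤ 0.63.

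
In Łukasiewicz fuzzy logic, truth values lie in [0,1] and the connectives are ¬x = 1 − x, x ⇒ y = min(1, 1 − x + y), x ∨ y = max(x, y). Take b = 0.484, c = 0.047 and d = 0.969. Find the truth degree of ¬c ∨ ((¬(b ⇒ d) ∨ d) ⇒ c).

0.953

¬c = 1 − 0.047 = 0.953
b ⇒ d = min(1, 1 − 0.484 + 0.969) = min(1, 1.485) = 1.000
¬(b ⇒ d) = 1 − 1.000 = 0.000
¬(b ⇒ d) ∨ d = max(0.000, 0.969) = 0.969
(¬(b ⇒ d) ∨ d) ⇒ c = min(1, 1 − 0.969 + 0.047) = min(1, 0.078) = 0.078
¬c ∨ ((¬(b ⇒ d) ∨ d) ⇒ c) = max(0.953, 0.078) = 0.953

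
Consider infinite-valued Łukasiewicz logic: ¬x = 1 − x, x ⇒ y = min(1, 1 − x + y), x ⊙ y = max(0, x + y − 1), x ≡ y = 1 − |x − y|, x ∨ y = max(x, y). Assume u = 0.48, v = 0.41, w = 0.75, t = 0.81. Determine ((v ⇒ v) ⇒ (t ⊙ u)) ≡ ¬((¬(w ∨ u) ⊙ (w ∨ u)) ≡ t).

v ⇒ v = min(1, 1 − 0.41 + 0.41) = min(1, 1.00) = 1.00
t ⊙ u = max(0, 0.81 + 0.48 − 1) = max(0, 0.29) = 0.29
(v ⇒ v) ⇒ (t ⊙ u) = min(1, 1 − 1.00 + 0.29) = min(1, 0.29) = 0.29
w ∨ u = max(0.75, 0.48) = 0.75
¬(w ∨ u) = 1 − 0.75 = 0.25
¬(w ∨ u) ⊙ (w ∨ u) = max(0, 0.25 + 0.75 − 1) = max(0, 0.00) = 0.00
(¬(w ∨ u) ⊙ (w ∨ u)) ≡ t = 1 − |0.00 − 0.81| = 1 − 0.81 = 0.19
¬((¬(w ∨ u) ⊙ (w ∨ u)) ≡ t) = 1 − 0.19 = 0.81
((v ⇒ v) ⇒ (t ⊙ u)) ≡ ¬((¬(w ∨ u) ⊙ (w ∨ u)) ≡ t) = 1 − |0.29 − 0.81| = 1 − 0.52 = 0.48

0.48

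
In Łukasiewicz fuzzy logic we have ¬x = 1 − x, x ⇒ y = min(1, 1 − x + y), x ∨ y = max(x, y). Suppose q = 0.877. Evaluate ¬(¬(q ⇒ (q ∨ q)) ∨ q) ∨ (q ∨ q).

0.877

q ∨ q = max(0.877, 0.877) = 0.877
q ⇒ (q ∨ q) = min(1, 1 − 0.877 + 0.877) = min(1, 1.000) = 1.000
¬(q ⇒ (q ∨ q)) = 1 − 1.000 = 0.000
¬(q ⇒ (q ∨ q)) ∨ q = max(0.000, 0.877) = 0.877
¬(¬(q ⇒ (q ∨ q)) ∨ q) = 1 − 0.877 = 0.123
¬(¬(q ⇒ (q ∨ q)) ∨ q) ∨ (q ∨ q) = max(0.123, 0.877) = 0.877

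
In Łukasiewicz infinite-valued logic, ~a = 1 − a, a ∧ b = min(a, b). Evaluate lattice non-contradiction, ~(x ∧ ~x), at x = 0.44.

~x = 1 − 0.44 = 0.56
x ∧ ~x = min(0.44, 0.56) = 0.44
~(x ∧ ~x) = 1 − 0.44 = 0.56
(The value 0.56 < 1 shows this instance is not satisfied; not a Ł∞-tautology — its value is 1 − min(a, 1−a).)

0.56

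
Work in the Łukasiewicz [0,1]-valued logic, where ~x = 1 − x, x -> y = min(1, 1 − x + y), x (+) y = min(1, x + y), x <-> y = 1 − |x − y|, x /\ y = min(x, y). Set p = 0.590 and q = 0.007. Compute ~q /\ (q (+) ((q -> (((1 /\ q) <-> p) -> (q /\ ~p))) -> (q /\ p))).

0.014

~q = 1 − 0.007 = 0.993
1 /\ q = min(1.000, 0.007) = 0.007
(1 /\ q) <-> p = 1 − |0.007 − 0.590| = 1 − 0.583 = 0.417
~p = 1 − 0.590 = 0.410
q /\ ~p = min(0.007, 0.410) = 0.007
((1 /\ q) <-> p) -> (q /\ ~p) = min(1, 1 − 0.417 + 0.007) = min(1, 0.590) = 0.590
q -> (((1 /\ q) <-> p) -> (q /\ ~p)) = min(1, 1 − 0.007 + 0.590) = min(1, 1.583) = 1.000
q /\ p = min(0.007, 0.590) = 0.007
(q -> (((1 /\ q) <-> p) -> (q /\ ~p))) -> (q /\ p) = min(1, 1 − 1.000 + 0.007) = min(1, 0.007) = 0.007
q (+) ((q -> (((1 /\ q) <-> p) -> (q /\ ~p))) -> (q /\ p)) = min(1, 0.007 + 0.007) = min(1, 0.014) = 0.014
~q /\ (q (+) ((q -> (((1 /\ q) <-> p) -> (q /\ ~p))) -> (q /\ p))) = min(0.993, 0.014) = 0.014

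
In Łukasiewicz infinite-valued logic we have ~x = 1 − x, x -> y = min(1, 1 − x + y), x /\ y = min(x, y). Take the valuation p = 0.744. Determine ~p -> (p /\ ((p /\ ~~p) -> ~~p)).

~p = 1 − 0.744 = 0.256
~~p = 1 − 0.256 = 0.744
p /\ ~~p = min(0.744, 0.744) = 0.744
(p /\ ~~p) -> ~~p = min(1, 1 − 0.744 + 0.744) = min(1, 1.000) = 1.000
p /\ ((p /\ ~~p) -> ~~p) = min(0.744, 1.000) = 0.744
~p -> (p /\ ((p /\ ~~p) -> ~~p)) = min(1, 1 − 0.256 + 0.744) = min(1, 1.488) = 1.000

1.000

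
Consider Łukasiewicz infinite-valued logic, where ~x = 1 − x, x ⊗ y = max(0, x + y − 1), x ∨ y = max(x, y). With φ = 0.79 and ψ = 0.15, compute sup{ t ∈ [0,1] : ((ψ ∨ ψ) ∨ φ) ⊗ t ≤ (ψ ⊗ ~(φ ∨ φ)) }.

0.21

ψ ∨ ψ = max(0.15, 0.15) = 0.15
(ψ ∨ ψ) ∨ φ = max(0.15, 0.79) = 0.79
So the left factor is (ψ ∨ ψ) ∨ φ = 0.79.
φ ∨ φ = max(0.79, 0.79) = 0.79
~(φ ∨ φ) = 1 − 0.79 = 0.21
ψ ⊗ ~(φ ∨ φ) = max(0, 0.15 + 0.21 − 1) = max(0, -0.64) = 0.00
So the right-hand bound is ψ ⊗ ~(φ ∨ φ) = 0.00.
The residuum of the Łukasiewicz t-norm gives the supremum: min(1, 1 − 0.79 + 0.00).
1 − 0.79 + 0.00 = 0.21, so t = min(1, 0.21) = 0.21.
Check: 0.79 ⊗ 0.21 = max(0, 0.00) = 0.00 ≤ 0.00.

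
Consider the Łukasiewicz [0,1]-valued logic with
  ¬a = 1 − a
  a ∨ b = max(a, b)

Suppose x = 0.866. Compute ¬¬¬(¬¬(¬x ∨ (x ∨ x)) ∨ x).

0.134

¬x = 1 − 0.866 = 0.134
x ∨ x = max(0.866, 0.866) = 0.866
¬x ∨ (x ∨ x) = max(0.134, 0.866) = 0.866
¬(¬x ∨ (x ∨ x)) = 1 − 0.866 = 0.134
¬¬(¬x ∨ (x ∨ x)) = 1 − 0.134 = 0.866
¬¬(¬x ∨ (x ∨ x)) ∨ x = max(0.866, 0.866) = 0.866
¬(¬¬(¬x ∨ (x ∨ x)) ∨ x) = 1 − 0.866 = 0.134
¬¬(¬¬(¬x ∨ (x ∨ x)) ∨ x) = 1 − 0.134 = 0.866
¬¬¬(¬¬(¬x ∨ (x ∨ x)) ∨ x) = 1 − 0.866 = 0.134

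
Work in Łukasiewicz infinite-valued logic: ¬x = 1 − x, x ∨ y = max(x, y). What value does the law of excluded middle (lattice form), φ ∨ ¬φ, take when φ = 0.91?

0.91

¬φ = 1 − 0.91 = 0.09
φ ∨ ¬φ = max(0.91, 0.09) = 0.91
(The value 0.91 < 1 shows this instance is not satisfied; not a Ł∞-tautology — its value is max(a, 1−a).)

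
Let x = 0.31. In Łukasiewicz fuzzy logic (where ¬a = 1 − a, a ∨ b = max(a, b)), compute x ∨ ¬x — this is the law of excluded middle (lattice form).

0.69

¬x = 1 − 0.31 = 0.69
x ∨ ¬x = max(0.31, 0.69) = 0.69
(The value 0.69 < 1 shows this instance is not satisfied; not a Ł∞-tautology — its value is max(a, 1−a).)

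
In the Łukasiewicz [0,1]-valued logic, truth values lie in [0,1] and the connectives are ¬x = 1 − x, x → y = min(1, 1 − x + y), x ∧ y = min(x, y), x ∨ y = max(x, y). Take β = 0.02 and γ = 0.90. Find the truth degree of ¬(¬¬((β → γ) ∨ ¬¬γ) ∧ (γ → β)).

β → γ = min(1, 1 − 0.02 + 0.90) = min(1, 1.88) = 1.00
¬γ = 1 − 0.90 = 0.10
¬¬γ = 1 − 0.10 = 0.90
(β → γ) ∨ ¬¬γ = max(1.00, 0.90) = 1.00
¬((β → γ) ∨ ¬¬γ) = 1 − 1.00 = 0.00
¬¬((β → γ) ∨ ¬¬γ) = 1 − 0.00 = 1.00
γ → β = min(1, 1 − 0.90 + 0.02) = min(1, 0.12) = 0.12
¬¬((β → γ) ∨ ¬¬γ) ∧ (γ → β) = min(1.00, 0.12) = 0.12
¬(¬¬((β → γ) ∨ ¬¬γ) ∧ (γ → β)) = 1 − 0.12 = 0.88

0.88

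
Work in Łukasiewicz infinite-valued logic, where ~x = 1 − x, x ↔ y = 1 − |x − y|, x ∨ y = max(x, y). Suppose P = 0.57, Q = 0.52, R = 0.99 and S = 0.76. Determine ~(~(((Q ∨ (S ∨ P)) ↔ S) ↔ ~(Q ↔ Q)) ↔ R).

0.01

S ∨ P = max(0.76, 0.57) = 0.76
Q ∨ (S ∨ P) = max(0.52, 0.76) = 0.76
(Q ∨ (S ∨ P)) ↔ S = 1 − |0.76 − 0.76| = 1 − 0.00 = 1.00
Q ↔ Q = 1 − |0.52 − 0.52| = 1 − 0.00 = 1.00
~(Q ↔ Q) = 1 − 1.00 = 0.00
((Q ∨ (S ∨ P)) ↔ S) ↔ ~(Q ↔ Q) = 1 − |1.00 − 0.00| = 1 − 1.00 = 0.00
~(((Q ∨ (S ∨ P)) ↔ S) ↔ ~(Q ↔ Q)) = 1 − 0.00 = 1.00
~(((Q ∨ (S ∨ P)) ↔ S) ↔ ~(Q ↔ Q)) ↔ R = 1 − |1.00 − 0.99| = 1 − 0.01 = 0.99
~(~(((Q ∨ (S ∨ P)) ↔ S) ↔ ~(Q ↔ Q)) ↔ R) = 1 − 0.99 = 0.01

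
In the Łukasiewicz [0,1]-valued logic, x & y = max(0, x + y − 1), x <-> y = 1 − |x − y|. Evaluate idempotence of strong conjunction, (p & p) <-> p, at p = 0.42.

0.58

p & p = max(0, 0.42 + 0.42 − 1) = max(0, -0.16) = 0.00
(p & p) <-> p = 1 − |0.00 − 0.42| = 1 − 0.42 = 0.58
(The value 0.58 < 1 shows this instance is not satisfied; fails in Ł∞ since a ⊗ a = max(0, 2a−1) ≠ a in general.)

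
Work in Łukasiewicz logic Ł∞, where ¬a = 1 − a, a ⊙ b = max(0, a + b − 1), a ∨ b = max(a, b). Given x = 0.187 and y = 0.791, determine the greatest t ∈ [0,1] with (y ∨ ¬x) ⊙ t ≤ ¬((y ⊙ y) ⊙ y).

¬x = 1 − 0.187 = 0.813
y ∨ ¬x = max(0.791, 0.813) = 0.813
So the left factor is y ∨ ¬x = 0.813.
y ⊙ y = max(0, 0.791 + 0.791 − 1) = max(0, 0.582) = 0.582
(y ⊙ y) ⊙ y = max(0, 0.582 + 0.791 − 1) = max(0, 0.373) = 0.373
¬((y ⊙ y) ⊙ y) = 1 − 0.373 = 0.627
So the right-hand bound is ¬((y ⊙ y) ⊙ y) = 0.627.
The residuum of the Łukasiewicz t-norm gives the supremum: min(1, 1 − 0.813 + 0.627).
1 − 0.813 + 0.627 = 0.814, so t = min(1, 0.814) = 0.814.
Check: 0.813 ⊙ 0.814 = max(0, 0.627) = 0.627 ≤ 0.627.

0.814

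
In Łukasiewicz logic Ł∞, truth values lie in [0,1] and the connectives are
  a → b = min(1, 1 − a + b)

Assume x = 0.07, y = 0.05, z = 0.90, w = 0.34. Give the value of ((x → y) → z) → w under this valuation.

x → y = min(1, 1 − 0.07 + 0.05) = min(1, 0.98) = 0.98
(x → y) → z = min(1, 1 − 0.98 + 0.90) = min(1, 0.92) = 0.92
((x → y) → z) → w = min(1, 1 − 0.92 + 0.34) = min(1, 0.42) = 0.42

0.42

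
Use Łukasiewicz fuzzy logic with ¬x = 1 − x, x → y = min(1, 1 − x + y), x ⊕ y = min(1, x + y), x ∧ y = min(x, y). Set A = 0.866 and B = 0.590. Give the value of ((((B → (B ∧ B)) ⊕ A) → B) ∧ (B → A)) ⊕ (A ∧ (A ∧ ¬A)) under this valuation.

B ∧ B = min(0.590, 0.590) = 0.590
B → (B ∧ B) = min(1, 1 − 0.590 + 0.590) = min(1, 1.000) = 1.000
(B → (B ∧ B)) ⊕ A = min(1, 1.000 + 0.866) = min(1, 1.866) = 1.000
((B → (B ∧ B)) ⊕ A) → B = min(1, 1 − 1.000 + 0.590) = min(1, 0.590) = 0.590
B → A = min(1, 1 − 0.590 + 0.866) = min(1, 1.276) = 1.000
(((B → (B ∧ B)) ⊕ A) → B) ∧ (B → A) = min(0.590, 1.000) = 0.590
¬A = 1 − 0.866 = 0.134
A ∧ ¬A = min(0.866, 0.134) = 0.134
A ∧ (A ∧ ¬A) = min(0.866, 0.134) = 0.134
((((B → (B ∧ B)) ⊕ A) → B) ∧ (B → A)) ⊕ (A ∧ (A ∧ ¬A)) = min(1, 0.590 + 0.134) = min(1, 0.724) = 0.724

0.724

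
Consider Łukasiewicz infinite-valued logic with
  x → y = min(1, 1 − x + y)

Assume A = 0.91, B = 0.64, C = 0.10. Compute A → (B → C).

B → C = min(1, 1 − 0.64 + 0.10) = min(1, 0.46) = 0.46
A → (B → C) = min(1, 1 − 0.91 + 0.46) = min(1, 0.55) = 0.55

0.55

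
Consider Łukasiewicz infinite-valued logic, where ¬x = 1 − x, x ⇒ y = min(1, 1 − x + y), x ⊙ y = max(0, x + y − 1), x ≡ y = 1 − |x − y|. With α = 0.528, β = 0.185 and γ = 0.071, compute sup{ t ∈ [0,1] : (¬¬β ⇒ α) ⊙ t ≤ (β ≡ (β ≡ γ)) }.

¬β = 1 − 0.185 = 0.815
¬¬β = 1 − 0.815 = 0.185
¬¬β ⇒ α = min(1, 1 − 0.185 + 0.528) = min(1, 1.343) = 1.000
So the left factor is ¬¬β ⇒ α = 1.000.
β ≡ γ = 1 − |0.185 − 0.071| = 1 − 0.114 = 0.886
β ≡ (β ≡ γ) = 1 − |0.185 − 0.886| = 1 − 0.701 = 0.299
So the right-hand bound is β ≡ (β ≡ γ) = 0.299.
The residuum of the Łukasiewicz t-norm gives the supremum: min(1, 1 − 1.000 + 0.299).
1 − 1.000 + 0.299 = 0.299, so t = min(1, 0.299) = 0.299.
Check: 1.000 ⊙ 0.299 = max(0, 0.299) = 0.299 ≤ 0.299.

0.299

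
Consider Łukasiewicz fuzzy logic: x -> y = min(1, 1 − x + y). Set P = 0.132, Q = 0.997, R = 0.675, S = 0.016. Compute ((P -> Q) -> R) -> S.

P -> Q = min(1, 1 − 0.132 + 0.997) = min(1, 1.865) = 1.000
(P -> Q) -> R = min(1, 1 − 1.000 + 0.675) = min(1, 0.675) = 0.675
((P -> Q) -> R) -> S = min(1, 1 − 0.675 + 0.016) = min(1, 0.341) = 0.341

0.341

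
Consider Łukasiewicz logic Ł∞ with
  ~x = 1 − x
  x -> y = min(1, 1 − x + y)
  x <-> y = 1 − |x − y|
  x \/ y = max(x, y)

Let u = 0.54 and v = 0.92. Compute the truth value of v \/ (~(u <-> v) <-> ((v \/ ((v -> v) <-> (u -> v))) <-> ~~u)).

0.92

u <-> v = 1 − |0.54 − 0.92| = 1 − 0.38 = 0.62
~(u <-> v) = 1 − 0.62 = 0.38
v -> v = min(1, 1 − 0.92 + 0.92) = min(1, 1.00) = 1.00
u -> v = min(1, 1 − 0.54 + 0.92) = min(1, 1.38) = 1.00
(v -> v) <-> (u -> v) = 1 − |1.00 − 1.00| = 1 − 0.00 = 1.00
v \/ ((v -> v) <-> (u -> v)) = max(0.92, 1.00) = 1.00
~u = 1 − 0.54 = 0.46
~~u = 1 − 0.46 = 0.54
(v \/ ((v -> v) <-> (u -> v))) <-> ~~u = 1 − |1.00 − 0.54| = 1 − 0.46 = 0.54
~(u <-> v) <-> ((v \/ ((v -> v) <-> (u -> v))) <-> ~~u) = 1 − |0.38 − 0.54| = 1 − 0.16 = 0.84
v \/ (~(u <-> v) <-> ((v \/ ((v -> v) <-> (u -> v))) <-> ~~u)) = max(0.92, 0.84) = 0.92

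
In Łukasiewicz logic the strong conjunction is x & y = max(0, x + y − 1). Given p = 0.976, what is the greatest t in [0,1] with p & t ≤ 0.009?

The residuum of the Łukasiewicz t-norm gives the supremum: min(1, 1 − 0.976 + 0.009).
1 − 0.976 + 0.009 = 0.033, so t = min(1, 0.033) = 0.033.
Check: 0.976 & 0.033 = max(0, 0.009) = 0.009 ≤ 0.009.

0.033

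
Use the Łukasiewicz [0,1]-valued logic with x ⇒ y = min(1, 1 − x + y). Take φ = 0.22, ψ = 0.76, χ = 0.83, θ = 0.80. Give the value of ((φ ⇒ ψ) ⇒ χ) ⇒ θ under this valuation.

0.97

φ ⇒ ψ = min(1, 1 − 0.22 + 0.76) = min(1, 1.54) = 1.00
(φ ⇒ ψ) ⇒ χ = min(1, 1 − 1.00 + 0.83) = min(1, 0.83) = 0.83
((φ ⇒ ψ) ⇒ χ) ⇒ θ = min(1, 1 − 0.83 + 0.80) = min(1, 0.97) = 0.97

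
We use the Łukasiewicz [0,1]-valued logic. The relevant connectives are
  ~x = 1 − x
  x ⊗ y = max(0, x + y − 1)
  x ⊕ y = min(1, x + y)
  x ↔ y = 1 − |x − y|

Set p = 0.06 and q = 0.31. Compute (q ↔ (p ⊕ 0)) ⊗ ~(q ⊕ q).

0.13

p ⊕ 0 = min(1, 0.06 + 0.00) = min(1, 0.06) = 0.06
q ↔ (p ⊕ 0) = 1 − |0.31 − 0.06| = 1 − 0.25 = 0.75
q ⊕ q = min(1, 0.31 + 0.31) = min(1, 0.62) = 0.62
~(q ⊕ q) = 1 − 0.62 = 0.38
(q ↔ (p ⊕ 0)) ⊗ ~(q ⊕ q) = max(0, 0.75 + 0.38 − 1) = max(0, 0.13) = 0.13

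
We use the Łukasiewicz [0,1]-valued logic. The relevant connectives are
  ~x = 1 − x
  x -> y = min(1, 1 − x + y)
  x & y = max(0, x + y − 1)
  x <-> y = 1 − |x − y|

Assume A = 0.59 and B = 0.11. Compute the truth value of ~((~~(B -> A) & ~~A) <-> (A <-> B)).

B -> A = min(1, 1 − 0.11 + 0.59) = min(1, 1.48) = 1.00
~(B -> A) = 1 − 1.00 = 0.00
~~(B -> A) = 1 − 0.00 = 1.00
~A = 1 − 0.59 = 0.41
~~A = 1 − 0.41 = 0.59
~~(B -> A) & ~~A = max(0, 1.00 + 0.59 − 1) = max(0, 0.59) = 0.59
A <-> B = 1 − |0.59 − 0.11| = 1 − 0.48 = 0.52
(~~(B -> A) & ~~A) <-> (A <-> B) = 1 − |0.59 − 0.52| = 1 − 0.07 = 0.93
~((~~(B -> A) & ~~A) <-> (A <-> B)) = 1 − 0.93 = 0.07

0.07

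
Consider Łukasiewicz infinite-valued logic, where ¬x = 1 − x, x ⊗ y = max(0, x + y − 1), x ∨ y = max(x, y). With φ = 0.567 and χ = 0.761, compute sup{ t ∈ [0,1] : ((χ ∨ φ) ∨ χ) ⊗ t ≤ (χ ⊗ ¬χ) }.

χ ∨ φ = max(0.761, 0.567) = 0.761
(χ ∨ φ) ∨ χ = max(0.761, 0.761) = 0.761
So the left factor is (χ ∨ φ) ∨ χ = 0.761.
¬χ = 1 − 0.761 = 0.239
χ ⊗ ¬χ = max(0, 0.761 + 0.239 − 1) = max(0, 0.000) = 0.000
So the right-hand bound is χ ⊗ ¬χ = 0.000.
The residuum of the Łukasiewicz t-norm gives the supremum: min(1, 1 − 0.761 + 0.000).
1 − 0.761 + 0.000 = 0.239, so t = min(1, 0.239) = 0.239.
Check: 0.761 ⊗ 0.239 = max(0, 0.000) = 0.000 ≤ 0.000.

0.239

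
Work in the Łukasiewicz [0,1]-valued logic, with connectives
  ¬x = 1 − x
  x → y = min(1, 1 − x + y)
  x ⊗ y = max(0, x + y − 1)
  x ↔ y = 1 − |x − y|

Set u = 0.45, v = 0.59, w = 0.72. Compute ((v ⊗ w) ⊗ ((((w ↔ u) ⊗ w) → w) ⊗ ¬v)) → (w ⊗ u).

v ⊗ w = max(0, 0.59 + 0.72 − 1) = max(0, 0.31) = 0.31
w ↔ u = 1 − |0.72 − 0.45| = 1 − 0.27 = 0.73
(w ↔ u) ⊗ w = max(0, 0.73 + 0.72 − 1) = max(0, 0.45) = 0.45
((w ↔ u) ⊗ w) → w = min(1, 1 − 0.45 + 0.72) = min(1, 1.27) = 1.00
¬v = 1 − 0.59 = 0.41
(((w ↔ u) ⊗ w) → w) ⊗ ¬v = max(0, 1.00 + 0.41 − 1) = max(0, 0.41) = 0.41
(v ⊗ w) ⊗ ((((w ↔ u) ⊗ w) → w) ⊗ ¬v) = max(0, 0.31 + 0.41 − 1) = max(0, -0.28) = 0.00
w ⊗ u = max(0, 0.72 + 0.45 − 1) = max(0, 0.17) = 0.17
((v ⊗ w) ⊗ ((((w ↔ u) ⊗ w) → w) ⊗ ¬v)) → (w ⊗ u) = min(1, 1 − 0.00 + 0.17) = min(1, 1.17) = 1.00

1.00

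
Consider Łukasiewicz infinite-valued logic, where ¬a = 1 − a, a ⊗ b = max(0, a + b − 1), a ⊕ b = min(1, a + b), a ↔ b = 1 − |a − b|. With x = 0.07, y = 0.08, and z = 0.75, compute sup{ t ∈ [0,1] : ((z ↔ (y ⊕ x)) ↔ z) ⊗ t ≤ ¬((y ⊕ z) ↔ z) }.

y ⊕ x = min(1, 0.08 + 0.07) = min(1, 0.15) = 0.15
z ↔ (y ⊕ x) = 1 − |0.75 − 0.15| = 1 − 0.60 = 0.40
(z ↔ (y ⊕ x)) ↔ z = 1 − |0.40 − 0.75| = 1 − 0.35 = 0.65
So the left factor is (z ↔ (y ⊕ x)) ↔ z = 0.65.
y ⊕ z = min(1, 0.08 + 0.75) = min(1, 0.83) = 0.83
(y ⊕ z) ↔ z = 1 − |0.83 − 0.75| = 1 − 0.08 = 0.92
¬((y ⊕ z) ↔ z) = 1 − 0.92 = 0.08
So the right-hand bound is ¬((y ⊕ z) ↔ z) = 0.08.
The residuum of the Łukasiewicz t-norm gives the supremum: min(1, 1 − 0.65 + 0.08).
1 − 0.65 + 0.08 = 0.43, so t = min(1, 0.43) = 0.43.
Check: 0.65 ⊗ 0.43 = max(0, 0.08) = 0.08 ≤ 0.08.

0.43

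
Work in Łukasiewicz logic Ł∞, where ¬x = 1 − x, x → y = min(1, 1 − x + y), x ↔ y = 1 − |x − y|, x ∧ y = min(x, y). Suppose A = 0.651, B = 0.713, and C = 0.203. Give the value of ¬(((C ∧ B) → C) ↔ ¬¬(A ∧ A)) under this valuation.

C ∧ B = min(0.203, 0.713) = 0.203
(C ∧ B) → C = min(1, 1 − 0.203 + 0.203) = min(1, 1.000) = 1.000
A ∧ A = min(0.651, 0.651) = 0.651
¬(A ∧ A) = 1 − 0.651 = 0.349
¬¬(A ∧ A) = 1 − 0.349 = 0.651
((C ∧ B) → C) ↔ ¬¬(A ∧ A) = 1 − |1.000 − 0.651| = 1 − 0.349 = 0.651
¬(((C ∧ B) → C) ↔ ¬¬(A ∧ A)) = 1 − 0.651 = 0.349

0.349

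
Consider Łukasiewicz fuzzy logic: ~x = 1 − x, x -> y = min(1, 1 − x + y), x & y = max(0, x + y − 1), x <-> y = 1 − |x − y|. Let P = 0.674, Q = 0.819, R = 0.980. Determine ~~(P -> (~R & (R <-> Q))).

~R = 1 − 0.980 = 0.020
R <-> Q = 1 − |0.980 − 0.819| = 1 − 0.161 = 0.839
~R & (R <-> Q) = max(0, 0.020 + 0.839 − 1) = max(0, -0.141) = 0.000
P -> (~R & (R <-> Q)) = min(1, 1 − 0.674 + 0.000) = min(1, 0.326) = 0.326
~(P -> (~R & (R <-> Q))) = 1 − 0.326 = 0.674
~~(P -> (~R & (R <-> Q))) = 1 − 0.674 = 0.326

0.326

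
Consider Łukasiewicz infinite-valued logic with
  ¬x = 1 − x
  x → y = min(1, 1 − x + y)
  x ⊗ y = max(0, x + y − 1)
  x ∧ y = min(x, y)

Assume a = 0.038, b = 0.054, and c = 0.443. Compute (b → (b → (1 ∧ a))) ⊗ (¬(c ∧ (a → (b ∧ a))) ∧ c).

1 ∧ a = min(1.000, 0.038) = 0.038
b → (1 ∧ a) = min(1, 1 − 0.054 + 0.038) = min(1, 0.984) = 0.984
b → (b → (1 ∧ a)) = min(1, 1 − 0.054 + 0.984) = min(1, 1.930) = 1.000
b ∧ a = min(0.054, 0.038) = 0.038
a → (b ∧ a) = min(1, 1 − 0.038 + 0.038) = min(1, 1.000) = 1.000
c ∧ (a → (b ∧ a)) = min(0.443, 1.000) = 0.443
¬(c ∧ (a → (b ∧ a))) = 1 − 0.443 = 0.557
¬(c ∧ (a → (b ∧ a))) ∧ c = min(0.557, 0.443) = 0.443
(b → (b → (1 ∧ a))) ⊗ (¬(c ∧ (a → (b ∧ a))) ∧ c) = max(0, 1.000 + 0.443 − 1) = max(0, 0.443) = 0.443

0.443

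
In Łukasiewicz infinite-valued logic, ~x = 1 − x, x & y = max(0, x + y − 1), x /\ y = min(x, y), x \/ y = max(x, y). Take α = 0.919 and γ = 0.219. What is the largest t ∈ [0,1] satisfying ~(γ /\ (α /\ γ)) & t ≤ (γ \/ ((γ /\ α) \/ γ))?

0.438

α /\ γ = min(0.919, 0.219) = 0.219
γ /\ (α /\ γ) = min(0.219, 0.219) = 0.219
~(γ /\ (α /\ γ)) = 1 − 0.219 = 0.781
So the left factor is ~(γ /\ (α /\ γ)) = 0.781.
γ /\ α = min(0.219, 0.919) = 0.219
(γ /\ α) \/ γ = max(0.219, 0.219) = 0.219
γ \/ ((γ /\ α) \/ γ) = max(0.219, 0.219) = 0.219
So the right-hand bound is γ \/ ((γ /\ α) \/ γ) = 0.219.
The residuum of the Łukasiewicz t-norm gives the supremum: min(1, 1 − 0.781 + 0.219).
1 − 0.781 + 0.219 = 0.438, so t = min(1, 0.438) = 0.438.
Check: 0.781 & 0.438 = max(0, 0.219) = 0.219 ≤ 0.219.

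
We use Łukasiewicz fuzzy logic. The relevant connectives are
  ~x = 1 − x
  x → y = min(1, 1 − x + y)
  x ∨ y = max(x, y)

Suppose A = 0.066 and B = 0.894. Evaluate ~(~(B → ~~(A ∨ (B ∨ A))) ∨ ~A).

0.066

B ∨ A = max(0.894, 0.066) = 0.894
A ∨ (B ∨ A) = max(0.066, 0.894) = 0.894
~(A ∨ (B ∨ A)) = 1 − 0.894 = 0.106
~~(A ∨ (B ∨ A)) = 1 − 0.106 = 0.894
B → ~~(A ∨ (B ∨ A)) = min(1, 1 − 0.894 + 0.894) = min(1, 1.000) = 1.000
~(B → ~~(A ∨ (B ∨ A))) = 1 − 1.000 = 0.000
~A = 1 − 0.066 = 0.934
~(B → ~~(A ∨ (B ∨ A))) ∨ ~A = max(0.000, 0.934) = 0.934
~(~(B → ~~(A ∨ (B ∨ A))) ∨ ~A) = 1 − 0.934 = 0.066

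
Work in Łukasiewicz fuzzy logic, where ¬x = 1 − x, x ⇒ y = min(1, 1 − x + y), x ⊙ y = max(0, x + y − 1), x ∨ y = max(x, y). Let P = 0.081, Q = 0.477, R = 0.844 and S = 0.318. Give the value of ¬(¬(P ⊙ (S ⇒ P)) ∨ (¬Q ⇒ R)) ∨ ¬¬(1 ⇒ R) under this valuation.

S ⇒ P = min(1, 1 − 0.318 + 0.081) = min(1, 0.763) = 0.763
P ⊙ (S ⇒ P) = max(0, 0.081 + 0.763 − 1) = max(0, -0.156) = 0.000
¬(P ⊙ (S ⇒ P)) = 1 − 0.000 = 1.000
¬Q = 1 − 0.477 = 0.523
¬Q ⇒ R = min(1, 1 − 0.523 + 0.844) = min(1, 1.321) = 1.000
¬(P ⊙ (S ⇒ P)) ∨ (¬Q ⇒ R) = max(1.000, 1.000) = 1.000
¬(¬(P ⊙ (S ⇒ P)) ∨ (¬Q ⇒ R)) = 1 − 1.000 = 0.000
1 ⇒ R = min(1, 1 − 1.000 + 0.844) = min(1, 0.844) = 0.844
¬(1 ⇒ R) = 1 − 0.844 = 0.156
¬¬(1 ⇒ R) = 1 − 0.156 = 0.844
¬(¬(P ⊙ (S ⇒ P)) ∨ (¬Q ⇒ R)) ∨ ¬¬(1 ⇒ R) = max(0.000, 0.844) = 0.844

0.844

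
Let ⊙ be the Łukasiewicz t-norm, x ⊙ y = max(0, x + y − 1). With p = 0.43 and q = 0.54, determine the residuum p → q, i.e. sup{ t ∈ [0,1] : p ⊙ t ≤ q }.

1.00

The residuum of the Łukasiewicz t-norm gives the supremum: min(1, 1 − 0.43 + 0.54).
1 − 0.43 + 0.54 = 1.11, so t = min(1, 1.11) = 1.00.
Check: 0.43 ⊙ 1.00 = max(0, 0.43) = 0.43 ≤ 0.54.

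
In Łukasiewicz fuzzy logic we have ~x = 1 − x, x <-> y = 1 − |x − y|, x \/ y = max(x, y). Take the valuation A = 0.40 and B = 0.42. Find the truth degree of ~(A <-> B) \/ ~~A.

A <-> B = 1 − |0.40 − 0.42| = 1 − 0.02 = 0.98
~(A <-> B) = 1 − 0.98 = 0.02
~A = 1 − 0.40 = 0.60
~~A = 1 − 0.60 = 0.40
~(A <-> B) \/ ~~A = max(0.02, 0.40) = 0.40

0.40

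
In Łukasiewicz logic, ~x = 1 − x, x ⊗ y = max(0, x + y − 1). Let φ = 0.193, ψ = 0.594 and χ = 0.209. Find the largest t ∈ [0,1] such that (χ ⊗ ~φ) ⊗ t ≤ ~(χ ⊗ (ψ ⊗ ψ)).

~φ = 1 − 0.193 = 0.807
χ ⊗ ~φ = max(0, 0.209 + 0.807 − 1) = max(0, 0.016) = 0.016
So the left factor is χ ⊗ ~φ = 0.016.
ψ ⊗ ψ = max(0, 0.594 + 0.594 − 1) = max(0, 0.188) = 0.188
χ ⊗ (ψ ⊗ ψ) = max(0, 0.209 + 0.188 − 1) = max(0, -0.603) = 0.000
~(χ ⊗ (ψ ⊗ ψ)) = 1 − 0.000 = 1.000
So the right-hand bound is ~(χ ⊗ (ψ ⊗ ψ)) = 1.000.
The residuum of the Łukasiewicz t-norm gives the supremum: min(1, 1 − 0.016 + 1.000).
1 − 0.016 + 1.000 = 1.984, so t = min(1, 1.984) = 1.000.
Check: 0.016 ⊗ 1.000 = max(0, 0.016) = 0.016 ≤ 1.000.

1.000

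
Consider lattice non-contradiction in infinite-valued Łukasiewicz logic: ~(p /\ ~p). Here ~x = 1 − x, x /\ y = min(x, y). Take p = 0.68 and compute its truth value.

0.68

~p = 1 − 0.68 = 0.32
p /\ ~p = min(0.68, 0.32) = 0.32
~(p /\ ~p) = 1 − 0.32 = 0.68
(The value 0.68 < 1 shows this instance is not satisfied; not a Ł∞-tautology — its value is 1 − min(a, 1−a).)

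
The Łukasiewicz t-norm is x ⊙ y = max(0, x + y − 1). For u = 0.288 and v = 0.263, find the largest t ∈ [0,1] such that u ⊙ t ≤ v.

0.975

The residuum of the Łukasiewicz t-norm gives the supremum: min(1, 1 − 0.288 + 0.263).
1 − 0.288 + 0.263 = 0.975, so t = min(1, 0.975) = 0.975.
Check: 0.288 ⊙ 0.975 = max(0, 0.263) = 0.263 ≤ 0.263.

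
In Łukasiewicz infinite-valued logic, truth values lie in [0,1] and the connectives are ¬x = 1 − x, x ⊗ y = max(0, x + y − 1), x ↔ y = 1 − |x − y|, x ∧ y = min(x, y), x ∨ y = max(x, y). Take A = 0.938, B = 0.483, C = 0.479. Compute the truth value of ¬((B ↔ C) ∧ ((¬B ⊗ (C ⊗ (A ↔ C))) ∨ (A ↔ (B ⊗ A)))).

0.517

B ↔ C = 1 − |0.483 − 0.479| = 1 − 0.004 = 0.996
¬B = 1 − 0.483 = 0.517
A ↔ C = 1 − |0.938 − 0.479| = 1 − 0.459 = 0.541
C ⊗ (A ↔ C) = max(0, 0.479 + 0.541 − 1) = max(0, 0.020) = 0.020
¬B ⊗ (C ⊗ (A ↔ C)) = max(0, 0.517 + 0.020 − 1) = max(0, -0.463) = 0.000
B ⊗ A = max(0, 0.483 + 0.938 − 1) = max(0, 0.421) = 0.421
A ↔ (B ⊗ A) = 1 − |0.938 − 0.421| = 1 − 0.517 = 0.483
(¬B ⊗ (C ⊗ (A ↔ C))) ∨ (A ↔ (B ⊗ A)) = max(0.000, 0.483) = 0.483
(B ↔ C) ∧ ((¬B ⊗ (C ⊗ (A ↔ C))) ∨ (A ↔ (B ⊗ A))) = min(0.996, 0.483) = 0.483
¬((B ↔ C) ∧ ((¬B ⊗ (C ⊗ (A ↔ C))) ∨ (A ↔ (B ⊗ A)))) = 1 − 0.483 = 0.517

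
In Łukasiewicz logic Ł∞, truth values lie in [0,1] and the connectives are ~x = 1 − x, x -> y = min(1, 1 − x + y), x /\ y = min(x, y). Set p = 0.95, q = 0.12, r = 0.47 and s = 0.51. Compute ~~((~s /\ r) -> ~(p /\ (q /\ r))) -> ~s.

0.49

~s = 1 − 0.51 = 0.49
~s /\ r = min(0.49, 0.47) = 0.47
q /\ r = min(0.12, 0.47) = 0.12
p /\ (q /\ r) = min(0.95, 0.12) = 0.12
~(p /\ (q /\ r)) = 1 − 0.12 = 0.88
(~s /\ r) -> ~(p /\ (q /\ r)) = min(1, 1 − 0.47 + 0.88) = min(1, 1.41) = 1.00
~((~s /\ r) -> ~(p /\ (q /\ r))) = 1 − 1.00 = 0.00
~~((~s /\ r) -> ~(p /\ (q /\ r))) = 1 − 0.00 = 1.00
~~((~s /\ r) -> ~(p /\ (q /\ r))) -> ~s = min(1, 1 − 1.00 + 0.49) = min(1, 0.49) = 0.49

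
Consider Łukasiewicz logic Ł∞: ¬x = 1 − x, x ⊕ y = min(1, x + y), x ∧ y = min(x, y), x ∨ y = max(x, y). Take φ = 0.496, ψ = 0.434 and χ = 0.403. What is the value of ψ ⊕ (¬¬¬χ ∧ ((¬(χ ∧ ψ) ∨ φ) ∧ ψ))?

0.868

¬χ = 1 − 0.403 = 0.597
¬¬χ = 1 − 0.597 = 0.403
¬¬¬χ = 1 − 0.403 = 0.597
χ ∧ ψ = min(0.403, 0.434) = 0.403
¬(χ ∧ ψ) = 1 − 0.403 = 0.597
¬(χ ∧ ψ) ∨ φ = max(0.597, 0.496) = 0.597
(¬(χ ∧ ψ) ∨ φ) ∧ ψ = min(0.597, 0.434) = 0.434
¬¬¬χ ∧ ((¬(χ ∧ ψ) ∨ φ) ∧ ψ) = min(0.597, 0.434) = 0.434
ψ ⊕ (¬¬¬χ ∧ ((¬(χ ∧ ψ) ∨ φ) ∧ ψ)) = min(1, 0.434 + 0.434) = min(1, 0.868) = 0.868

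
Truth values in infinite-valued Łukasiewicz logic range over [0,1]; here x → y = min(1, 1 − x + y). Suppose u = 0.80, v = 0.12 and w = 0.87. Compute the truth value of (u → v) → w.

u → v = min(1, 1 − 0.80 + 0.12) = min(1, 0.32) = 0.32
(u → v) → w = min(1, 1 − 0.32 + 0.87) = min(1, 1.55) = 1.00

1.00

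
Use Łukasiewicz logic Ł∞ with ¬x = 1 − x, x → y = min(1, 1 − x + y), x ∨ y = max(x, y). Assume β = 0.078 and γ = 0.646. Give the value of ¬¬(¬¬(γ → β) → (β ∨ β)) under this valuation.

γ → β = min(1, 1 − 0.646 + 0.078) = min(1, 0.432) = 0.432
¬(γ → β) = 1 − 0.432 = 0.568
¬¬(γ → β) = 1 − 0.568 = 0.432
β ∨ β = max(0.078, 0.078) = 0.078
¬¬(γ → β) → (β ∨ β) = min(1, 1 − 0.432 + 0.078) = min(1, 0.646) = 0.646
¬(¬¬(γ → β) → (β ∨ β)) = 1 − 0.646 = 0.354
¬¬(¬¬(γ → β) → (β ∨ β)) = 1 − 0.354 = 0.646

0.646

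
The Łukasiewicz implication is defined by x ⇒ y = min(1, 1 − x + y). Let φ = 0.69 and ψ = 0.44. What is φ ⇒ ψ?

0.75

φ ⇒ ψ = min(1, 1 − 0.69 + 0.44) = min(1, 0.75) = 0.75
For comparison, the Gödel implication (1 if x ≤ y else y) would give 0.44.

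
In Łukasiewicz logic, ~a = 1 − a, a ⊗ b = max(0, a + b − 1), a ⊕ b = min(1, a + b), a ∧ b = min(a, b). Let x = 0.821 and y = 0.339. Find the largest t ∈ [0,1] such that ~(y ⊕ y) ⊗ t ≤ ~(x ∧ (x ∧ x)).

y ⊕ y = min(1, 0.339 + 0.339) = min(1, 0.678) = 0.678
~(y ⊕ y) = 1 − 0.678 = 0.322
So the left factor is ~(y ⊕ y) = 0.322.
x ∧ x = min(0.821, 0.821) = 0.821
x ∧ (x ∧ x) = min(0.821, 0.821) = 0.821
~(x ∧ (x ∧ x)) = 1 − 0.821 = 0.179
So the right-hand bound is ~(x ∧ (x ∧ x)) = 0.179.
The residuum of the Łukasiewicz t-norm gives the supremum: min(1, 1 − 0.322 + 0.179).
1 − 0.322 + 0.179 = 0.857, so t = min(1, 0.857) = 0.857.
Check: 0.322 ⊗ 0.857 = max(0, 0.179) = 0.179 ≤ 0.179.

0.857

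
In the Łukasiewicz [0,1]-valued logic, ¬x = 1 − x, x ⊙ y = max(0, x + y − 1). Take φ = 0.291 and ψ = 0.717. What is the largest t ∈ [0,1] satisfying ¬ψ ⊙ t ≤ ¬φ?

¬ψ = 1 − 0.717 = 0.283
So the left factor is ¬ψ = 0.283.
¬φ = 1 − 0.291 = 0.709
So the right-hand bound is ¬φ = 0.709.
The residuum of the Łukasiewicz t-norm gives the supremum: min(1, 1 − 0.283 + 0.709).
1 − 0.283 + 0.709 = 1.426, so t = min(1, 1.426) = 1.000.
Check: 0.283 ⊙ 1.000 = max(0, 0.283) = 0.283 ≤ 0.709.

1.000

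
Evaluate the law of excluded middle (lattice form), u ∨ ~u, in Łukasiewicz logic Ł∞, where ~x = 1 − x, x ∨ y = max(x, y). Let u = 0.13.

0.87

~u = 1 − 0.13 = 0.87
u ∨ ~u = max(0.13, 0.87) = 0.87
(The value 0.87 < 1 shows this instance is not satisfied; not a Ł∞-tautology — its value is max(a, 1−a).)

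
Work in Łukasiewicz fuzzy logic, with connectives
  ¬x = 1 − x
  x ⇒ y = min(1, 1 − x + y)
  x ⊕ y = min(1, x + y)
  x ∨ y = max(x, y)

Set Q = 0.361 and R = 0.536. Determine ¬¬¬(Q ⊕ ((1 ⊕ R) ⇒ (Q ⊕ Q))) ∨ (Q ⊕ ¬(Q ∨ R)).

1 ⊕ R = min(1, 1.000 + 0.536) = min(1, 1.536) = 1.000
Q ⊕ Q = min(1, 0.361 + 0.361) = min(1, 0.722) = 0.722
(1 ⊕ R) ⇒ (Q ⊕ Q) = min(1, 1 − 1.000 + 0.722) = min(1, 0.722) = 0.722
Q ⊕ ((1 ⊕ R) ⇒ (Q ⊕ Q)) = min(1, 0.361 + 0.722) = min(1, 1.083) = 1.000
¬(Q ⊕ ((1 ⊕ R) ⇒ (Q ⊕ Q))) = 1 − 1.000 = 0.000
¬¬(Q ⊕ ((1 ⊕ R) ⇒ (Q ⊕ Q))) = 1 − 0.000 = 1.000
¬¬¬(Q ⊕ ((1 ⊕ R) ⇒ (Q ⊕ Q))) = 1 − 1.000 = 0.000
Q ∨ R = max(0.361, 0.536) = 0.536
¬(Q ∨ R) = 1 − 0.536 = 0.464
Q ⊕ ¬(Q ∨ R) = min(1, 0.361 + 0.464) = min(1, 0.825) = 0.825
¬¬¬(Q ⊕ ((1 ⊕ R) ⇒ (Q ⊕ Q))) ∨ (Q ⊕ ¬(Q ∨ R)) = max(0.000, 0.825) = 0.825

0.825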